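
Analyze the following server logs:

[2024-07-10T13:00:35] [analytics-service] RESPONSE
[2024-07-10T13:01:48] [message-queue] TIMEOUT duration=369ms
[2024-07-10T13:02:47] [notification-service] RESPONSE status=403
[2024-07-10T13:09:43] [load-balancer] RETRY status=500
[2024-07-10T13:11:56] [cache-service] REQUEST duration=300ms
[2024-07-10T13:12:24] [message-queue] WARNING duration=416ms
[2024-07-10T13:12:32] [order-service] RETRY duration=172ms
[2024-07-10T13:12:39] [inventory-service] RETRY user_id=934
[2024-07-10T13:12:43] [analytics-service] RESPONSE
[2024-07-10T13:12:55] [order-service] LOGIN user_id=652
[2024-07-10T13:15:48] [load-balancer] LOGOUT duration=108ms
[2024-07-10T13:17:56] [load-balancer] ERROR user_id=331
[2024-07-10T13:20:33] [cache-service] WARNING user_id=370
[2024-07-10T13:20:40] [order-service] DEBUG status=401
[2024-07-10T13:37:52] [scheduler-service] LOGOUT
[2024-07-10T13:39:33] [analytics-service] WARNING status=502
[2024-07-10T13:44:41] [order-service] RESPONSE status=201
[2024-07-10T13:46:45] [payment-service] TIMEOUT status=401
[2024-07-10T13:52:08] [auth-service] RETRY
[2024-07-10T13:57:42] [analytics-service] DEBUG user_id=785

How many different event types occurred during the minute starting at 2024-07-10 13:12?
4

To count unique event types:

1. Filter events in the minute starting at 2024-07-10 13:12
2. Extract event types from matching entries
3. Count unique types: 4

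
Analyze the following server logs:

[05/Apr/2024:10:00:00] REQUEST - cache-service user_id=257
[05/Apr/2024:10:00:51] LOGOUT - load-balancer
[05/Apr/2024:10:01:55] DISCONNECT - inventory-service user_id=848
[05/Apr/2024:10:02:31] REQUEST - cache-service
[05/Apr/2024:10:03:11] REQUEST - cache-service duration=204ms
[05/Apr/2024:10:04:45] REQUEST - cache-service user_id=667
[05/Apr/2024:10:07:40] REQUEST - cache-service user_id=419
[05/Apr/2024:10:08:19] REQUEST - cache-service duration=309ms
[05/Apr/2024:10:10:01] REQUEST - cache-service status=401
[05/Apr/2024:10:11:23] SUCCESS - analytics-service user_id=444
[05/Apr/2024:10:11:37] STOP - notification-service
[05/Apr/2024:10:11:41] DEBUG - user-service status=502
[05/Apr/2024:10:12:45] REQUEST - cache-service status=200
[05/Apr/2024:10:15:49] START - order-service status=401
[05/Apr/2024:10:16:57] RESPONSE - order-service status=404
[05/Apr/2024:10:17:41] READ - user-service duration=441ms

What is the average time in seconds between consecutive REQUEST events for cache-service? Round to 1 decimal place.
109.3

To calculate average interval:

1. Find all REQUEST events for cache-service in order
2. Calculate time gaps between consecutive events
3. Compute mean of gaps: 765 / 7 = 109.3 seconds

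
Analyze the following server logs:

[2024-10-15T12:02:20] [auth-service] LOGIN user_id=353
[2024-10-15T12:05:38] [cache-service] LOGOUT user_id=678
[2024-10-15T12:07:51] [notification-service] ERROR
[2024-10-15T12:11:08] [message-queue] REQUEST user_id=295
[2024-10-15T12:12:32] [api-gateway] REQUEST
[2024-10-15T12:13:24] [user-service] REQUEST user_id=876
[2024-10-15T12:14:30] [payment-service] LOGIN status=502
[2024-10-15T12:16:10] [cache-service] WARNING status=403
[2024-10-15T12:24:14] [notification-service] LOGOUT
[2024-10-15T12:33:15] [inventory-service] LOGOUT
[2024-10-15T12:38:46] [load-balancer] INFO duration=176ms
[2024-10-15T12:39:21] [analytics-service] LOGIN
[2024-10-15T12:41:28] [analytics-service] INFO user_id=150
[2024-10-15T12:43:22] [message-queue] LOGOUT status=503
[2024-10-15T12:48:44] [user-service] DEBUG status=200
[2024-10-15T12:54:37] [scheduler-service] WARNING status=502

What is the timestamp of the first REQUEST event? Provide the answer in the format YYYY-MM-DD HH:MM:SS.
2024-10-15 12:11:08

To find the first event:

1. Filter for all REQUEST events
2. Sort by timestamp
3. Select the first one
4. Timestamp: 2024-10-15 12:11:08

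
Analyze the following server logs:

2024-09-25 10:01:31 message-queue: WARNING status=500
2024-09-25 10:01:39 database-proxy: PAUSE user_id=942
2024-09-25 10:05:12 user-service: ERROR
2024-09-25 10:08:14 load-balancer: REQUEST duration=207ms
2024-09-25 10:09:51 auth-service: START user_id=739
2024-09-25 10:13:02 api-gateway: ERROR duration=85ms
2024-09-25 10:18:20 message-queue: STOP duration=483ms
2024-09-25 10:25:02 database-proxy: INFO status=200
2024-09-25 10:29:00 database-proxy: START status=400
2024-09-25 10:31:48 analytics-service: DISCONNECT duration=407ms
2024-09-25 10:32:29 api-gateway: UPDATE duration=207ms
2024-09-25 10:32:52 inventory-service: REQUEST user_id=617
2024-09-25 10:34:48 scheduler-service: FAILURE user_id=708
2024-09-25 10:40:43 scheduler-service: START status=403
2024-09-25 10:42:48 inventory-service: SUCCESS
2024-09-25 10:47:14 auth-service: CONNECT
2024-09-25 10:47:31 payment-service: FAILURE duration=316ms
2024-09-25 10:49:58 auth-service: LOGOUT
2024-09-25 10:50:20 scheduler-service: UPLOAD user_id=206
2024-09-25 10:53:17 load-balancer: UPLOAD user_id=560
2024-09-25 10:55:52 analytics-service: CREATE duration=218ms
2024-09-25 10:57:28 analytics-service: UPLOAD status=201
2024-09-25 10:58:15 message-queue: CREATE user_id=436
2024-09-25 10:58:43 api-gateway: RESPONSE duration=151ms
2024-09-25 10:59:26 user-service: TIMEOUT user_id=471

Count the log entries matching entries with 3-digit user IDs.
8

To find matching entries:

1. Pattern to match: entries with 3-digit user IDs
2. Scan each log entry for the pattern
3. Count matches: 8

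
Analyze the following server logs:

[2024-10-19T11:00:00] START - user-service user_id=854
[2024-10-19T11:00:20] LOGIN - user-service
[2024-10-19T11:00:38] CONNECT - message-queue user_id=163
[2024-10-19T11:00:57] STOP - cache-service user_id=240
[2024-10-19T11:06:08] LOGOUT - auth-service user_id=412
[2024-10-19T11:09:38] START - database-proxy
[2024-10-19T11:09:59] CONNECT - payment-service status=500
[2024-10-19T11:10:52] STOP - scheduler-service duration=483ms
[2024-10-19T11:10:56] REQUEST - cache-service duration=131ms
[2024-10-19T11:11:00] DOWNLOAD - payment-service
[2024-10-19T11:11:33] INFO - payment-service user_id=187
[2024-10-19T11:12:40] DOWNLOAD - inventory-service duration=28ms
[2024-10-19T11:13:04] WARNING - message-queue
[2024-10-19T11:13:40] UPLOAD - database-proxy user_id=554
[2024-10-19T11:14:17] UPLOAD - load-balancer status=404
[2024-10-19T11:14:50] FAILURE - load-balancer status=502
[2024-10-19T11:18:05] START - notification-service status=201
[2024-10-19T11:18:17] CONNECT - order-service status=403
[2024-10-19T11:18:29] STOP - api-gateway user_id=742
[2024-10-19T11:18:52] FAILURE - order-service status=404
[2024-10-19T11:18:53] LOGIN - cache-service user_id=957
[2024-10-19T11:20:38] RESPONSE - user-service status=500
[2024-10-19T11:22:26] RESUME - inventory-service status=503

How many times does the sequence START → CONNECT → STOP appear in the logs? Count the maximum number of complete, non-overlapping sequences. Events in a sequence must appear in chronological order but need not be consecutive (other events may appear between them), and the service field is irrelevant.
3

To count sequences:

1. Look for pattern: START → CONNECT → STOP
2. Greedily scan the log in chronological order, matching each sequence element in turn (ignoring service)
3. Each time the full pattern completes, increment the count and restart matching from the next event
4. Complete non-overlapping sequences found: 3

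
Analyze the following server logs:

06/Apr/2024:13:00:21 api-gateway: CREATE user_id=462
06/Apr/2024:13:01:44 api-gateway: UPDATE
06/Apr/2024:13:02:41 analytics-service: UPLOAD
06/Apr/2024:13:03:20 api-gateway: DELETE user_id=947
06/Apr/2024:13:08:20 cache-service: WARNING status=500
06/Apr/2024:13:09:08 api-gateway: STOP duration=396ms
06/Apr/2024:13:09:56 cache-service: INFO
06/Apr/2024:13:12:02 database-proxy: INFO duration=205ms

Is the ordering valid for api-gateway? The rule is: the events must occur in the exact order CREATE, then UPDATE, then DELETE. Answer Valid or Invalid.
Valid

To validate ordering:

1. Required order: CREATE → UPDATE → DELETE
2. Rule: the events must occur in the exact order CREATE, then UPDATE, then DELETE
3. Check actual order of events for api-gateway
4. Result: Valid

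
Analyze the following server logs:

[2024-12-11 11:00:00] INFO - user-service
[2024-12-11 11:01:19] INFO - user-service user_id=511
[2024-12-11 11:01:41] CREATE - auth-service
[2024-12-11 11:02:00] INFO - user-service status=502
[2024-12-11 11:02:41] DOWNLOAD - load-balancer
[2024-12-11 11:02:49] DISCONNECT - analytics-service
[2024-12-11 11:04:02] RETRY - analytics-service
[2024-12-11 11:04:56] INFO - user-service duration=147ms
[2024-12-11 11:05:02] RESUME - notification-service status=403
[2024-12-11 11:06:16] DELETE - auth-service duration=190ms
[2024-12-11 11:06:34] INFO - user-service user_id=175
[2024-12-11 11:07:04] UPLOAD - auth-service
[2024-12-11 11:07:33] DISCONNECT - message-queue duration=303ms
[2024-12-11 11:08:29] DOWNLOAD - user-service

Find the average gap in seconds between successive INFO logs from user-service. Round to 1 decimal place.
98.5

To calculate average interval:

1. Find all INFO events for user-service in order
2. Calculate time gaps between consecutive events
3. Compute mean of gaps: 394 / 4 = 98.5 seconds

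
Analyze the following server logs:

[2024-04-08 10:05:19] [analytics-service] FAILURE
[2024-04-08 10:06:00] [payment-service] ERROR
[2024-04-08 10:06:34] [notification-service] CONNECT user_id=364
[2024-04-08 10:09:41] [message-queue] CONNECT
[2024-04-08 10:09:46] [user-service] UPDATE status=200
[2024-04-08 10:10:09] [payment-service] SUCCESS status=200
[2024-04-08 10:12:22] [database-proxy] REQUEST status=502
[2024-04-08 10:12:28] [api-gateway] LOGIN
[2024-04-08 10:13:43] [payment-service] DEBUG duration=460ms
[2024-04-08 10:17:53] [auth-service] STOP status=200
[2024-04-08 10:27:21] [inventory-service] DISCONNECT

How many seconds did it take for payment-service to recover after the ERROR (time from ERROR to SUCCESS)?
249

To calculate recovery time:

1. Find ERROR event for payment-service: 2024-04-08 10:06:00
2. Find next SUCCESS event for payment-service: 2024-04-08 10:10:09
3. Recovery time: 2024-04-08 10:10:09 - 2024-04-08 10:06:00 = 249 seconds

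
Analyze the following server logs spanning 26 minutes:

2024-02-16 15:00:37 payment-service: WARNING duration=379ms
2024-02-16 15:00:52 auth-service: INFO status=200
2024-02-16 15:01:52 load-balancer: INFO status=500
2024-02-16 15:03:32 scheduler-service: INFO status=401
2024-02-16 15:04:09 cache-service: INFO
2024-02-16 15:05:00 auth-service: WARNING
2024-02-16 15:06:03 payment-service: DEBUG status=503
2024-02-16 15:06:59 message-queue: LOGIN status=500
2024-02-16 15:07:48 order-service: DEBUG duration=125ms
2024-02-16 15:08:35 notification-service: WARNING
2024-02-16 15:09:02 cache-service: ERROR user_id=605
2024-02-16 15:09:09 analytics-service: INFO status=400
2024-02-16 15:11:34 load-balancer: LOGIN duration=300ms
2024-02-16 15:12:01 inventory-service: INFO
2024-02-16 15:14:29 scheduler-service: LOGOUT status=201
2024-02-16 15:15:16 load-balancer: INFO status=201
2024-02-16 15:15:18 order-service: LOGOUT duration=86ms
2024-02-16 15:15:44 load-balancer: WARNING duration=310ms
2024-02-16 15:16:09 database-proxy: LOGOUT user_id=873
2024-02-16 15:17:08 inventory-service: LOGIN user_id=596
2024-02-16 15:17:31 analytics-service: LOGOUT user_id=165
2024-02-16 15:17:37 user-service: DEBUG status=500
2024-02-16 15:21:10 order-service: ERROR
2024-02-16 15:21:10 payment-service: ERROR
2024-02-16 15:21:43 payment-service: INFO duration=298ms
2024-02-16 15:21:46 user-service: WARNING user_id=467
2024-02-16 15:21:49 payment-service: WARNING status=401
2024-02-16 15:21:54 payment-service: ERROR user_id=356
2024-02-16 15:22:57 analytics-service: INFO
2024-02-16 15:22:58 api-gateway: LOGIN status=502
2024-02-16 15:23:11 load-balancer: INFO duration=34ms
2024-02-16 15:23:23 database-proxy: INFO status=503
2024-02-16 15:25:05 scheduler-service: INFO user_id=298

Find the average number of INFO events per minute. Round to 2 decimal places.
0.46

To calculate the rate:

1. Count total INFO events: 12
2. Total time period: 26 minutes
3. Rate = 12 / 26 = 0.46 events per minute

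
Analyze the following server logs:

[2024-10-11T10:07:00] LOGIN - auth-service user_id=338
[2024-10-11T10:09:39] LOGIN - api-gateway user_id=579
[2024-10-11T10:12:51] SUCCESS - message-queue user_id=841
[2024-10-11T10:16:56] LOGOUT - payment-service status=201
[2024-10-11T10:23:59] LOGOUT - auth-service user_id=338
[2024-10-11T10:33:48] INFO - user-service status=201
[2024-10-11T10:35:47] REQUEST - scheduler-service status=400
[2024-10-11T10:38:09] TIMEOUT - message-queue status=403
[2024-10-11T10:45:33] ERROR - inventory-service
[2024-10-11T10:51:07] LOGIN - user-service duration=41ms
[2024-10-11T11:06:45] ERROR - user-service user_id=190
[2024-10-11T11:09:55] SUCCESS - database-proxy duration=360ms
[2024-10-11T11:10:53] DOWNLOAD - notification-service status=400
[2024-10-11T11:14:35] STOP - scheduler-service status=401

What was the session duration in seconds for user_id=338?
1019

To calculate session duration:

1. Find LOGIN event for user_id=338: 2024-10-11T10:07:00
2. Find LOGOUT event for user_id=338: 2024-10-11T10:23:59
3. Session duration: 2024-10-11T10:23:59 - 2024-10-11T10:07:00 = 1019 seconds (16 minutes)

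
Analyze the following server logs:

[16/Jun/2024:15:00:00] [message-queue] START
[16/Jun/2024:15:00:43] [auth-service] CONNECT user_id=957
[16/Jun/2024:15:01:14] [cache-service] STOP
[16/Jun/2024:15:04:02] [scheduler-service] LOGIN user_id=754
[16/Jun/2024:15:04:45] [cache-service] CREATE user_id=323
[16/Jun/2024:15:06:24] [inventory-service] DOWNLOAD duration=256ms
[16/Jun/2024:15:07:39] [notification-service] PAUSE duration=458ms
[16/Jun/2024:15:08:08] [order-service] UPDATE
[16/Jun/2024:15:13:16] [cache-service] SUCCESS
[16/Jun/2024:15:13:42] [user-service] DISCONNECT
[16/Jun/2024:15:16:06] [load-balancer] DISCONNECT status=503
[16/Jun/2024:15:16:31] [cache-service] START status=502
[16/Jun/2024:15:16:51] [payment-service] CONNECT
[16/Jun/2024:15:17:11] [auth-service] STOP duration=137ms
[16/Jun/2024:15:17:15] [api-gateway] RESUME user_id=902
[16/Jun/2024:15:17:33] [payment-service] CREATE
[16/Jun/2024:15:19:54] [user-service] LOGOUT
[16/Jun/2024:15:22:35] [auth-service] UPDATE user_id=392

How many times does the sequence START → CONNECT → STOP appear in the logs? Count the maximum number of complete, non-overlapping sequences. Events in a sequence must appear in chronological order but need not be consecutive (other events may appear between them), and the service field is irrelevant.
2

To count sequences:

1. Look for pattern: START → CONNECT → STOP
2. Greedily scan the log in chronological order, matching each sequence element in turn (ignoring service)
3. Each time the full pattern completes, increment the count and restart matching from the next event
4. Complete non-overlapping sequences found: 2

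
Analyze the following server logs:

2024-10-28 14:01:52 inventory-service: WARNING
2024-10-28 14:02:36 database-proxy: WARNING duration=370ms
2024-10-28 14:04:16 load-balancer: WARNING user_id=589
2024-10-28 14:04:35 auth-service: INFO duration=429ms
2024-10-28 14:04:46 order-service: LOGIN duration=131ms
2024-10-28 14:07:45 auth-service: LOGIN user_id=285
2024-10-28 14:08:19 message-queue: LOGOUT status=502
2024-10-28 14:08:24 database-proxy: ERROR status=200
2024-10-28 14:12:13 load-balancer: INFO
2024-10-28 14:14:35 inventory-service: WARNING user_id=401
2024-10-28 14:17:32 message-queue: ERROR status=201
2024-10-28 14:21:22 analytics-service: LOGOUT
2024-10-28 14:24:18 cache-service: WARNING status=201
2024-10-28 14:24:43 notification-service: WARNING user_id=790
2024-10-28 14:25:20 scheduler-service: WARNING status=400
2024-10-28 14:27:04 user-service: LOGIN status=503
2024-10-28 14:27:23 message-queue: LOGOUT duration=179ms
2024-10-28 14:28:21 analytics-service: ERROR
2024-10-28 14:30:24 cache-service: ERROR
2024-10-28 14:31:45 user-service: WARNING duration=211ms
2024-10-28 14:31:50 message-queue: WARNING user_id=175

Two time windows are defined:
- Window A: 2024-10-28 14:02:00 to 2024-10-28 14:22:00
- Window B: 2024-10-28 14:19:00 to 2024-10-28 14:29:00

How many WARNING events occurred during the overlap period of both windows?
0

To find overlap events:

1. Window A: 2024-10-28 14:02:00 to 2024-10-28 14:22:00
2. Window B: 2024-10-28 14:19:00 to 2024-10-28 14:29:00
3. Overlap period: 2024-10-28 14:19:00 to 2024-10-28 14:22:00
4. Count WARNING events in overlap: 0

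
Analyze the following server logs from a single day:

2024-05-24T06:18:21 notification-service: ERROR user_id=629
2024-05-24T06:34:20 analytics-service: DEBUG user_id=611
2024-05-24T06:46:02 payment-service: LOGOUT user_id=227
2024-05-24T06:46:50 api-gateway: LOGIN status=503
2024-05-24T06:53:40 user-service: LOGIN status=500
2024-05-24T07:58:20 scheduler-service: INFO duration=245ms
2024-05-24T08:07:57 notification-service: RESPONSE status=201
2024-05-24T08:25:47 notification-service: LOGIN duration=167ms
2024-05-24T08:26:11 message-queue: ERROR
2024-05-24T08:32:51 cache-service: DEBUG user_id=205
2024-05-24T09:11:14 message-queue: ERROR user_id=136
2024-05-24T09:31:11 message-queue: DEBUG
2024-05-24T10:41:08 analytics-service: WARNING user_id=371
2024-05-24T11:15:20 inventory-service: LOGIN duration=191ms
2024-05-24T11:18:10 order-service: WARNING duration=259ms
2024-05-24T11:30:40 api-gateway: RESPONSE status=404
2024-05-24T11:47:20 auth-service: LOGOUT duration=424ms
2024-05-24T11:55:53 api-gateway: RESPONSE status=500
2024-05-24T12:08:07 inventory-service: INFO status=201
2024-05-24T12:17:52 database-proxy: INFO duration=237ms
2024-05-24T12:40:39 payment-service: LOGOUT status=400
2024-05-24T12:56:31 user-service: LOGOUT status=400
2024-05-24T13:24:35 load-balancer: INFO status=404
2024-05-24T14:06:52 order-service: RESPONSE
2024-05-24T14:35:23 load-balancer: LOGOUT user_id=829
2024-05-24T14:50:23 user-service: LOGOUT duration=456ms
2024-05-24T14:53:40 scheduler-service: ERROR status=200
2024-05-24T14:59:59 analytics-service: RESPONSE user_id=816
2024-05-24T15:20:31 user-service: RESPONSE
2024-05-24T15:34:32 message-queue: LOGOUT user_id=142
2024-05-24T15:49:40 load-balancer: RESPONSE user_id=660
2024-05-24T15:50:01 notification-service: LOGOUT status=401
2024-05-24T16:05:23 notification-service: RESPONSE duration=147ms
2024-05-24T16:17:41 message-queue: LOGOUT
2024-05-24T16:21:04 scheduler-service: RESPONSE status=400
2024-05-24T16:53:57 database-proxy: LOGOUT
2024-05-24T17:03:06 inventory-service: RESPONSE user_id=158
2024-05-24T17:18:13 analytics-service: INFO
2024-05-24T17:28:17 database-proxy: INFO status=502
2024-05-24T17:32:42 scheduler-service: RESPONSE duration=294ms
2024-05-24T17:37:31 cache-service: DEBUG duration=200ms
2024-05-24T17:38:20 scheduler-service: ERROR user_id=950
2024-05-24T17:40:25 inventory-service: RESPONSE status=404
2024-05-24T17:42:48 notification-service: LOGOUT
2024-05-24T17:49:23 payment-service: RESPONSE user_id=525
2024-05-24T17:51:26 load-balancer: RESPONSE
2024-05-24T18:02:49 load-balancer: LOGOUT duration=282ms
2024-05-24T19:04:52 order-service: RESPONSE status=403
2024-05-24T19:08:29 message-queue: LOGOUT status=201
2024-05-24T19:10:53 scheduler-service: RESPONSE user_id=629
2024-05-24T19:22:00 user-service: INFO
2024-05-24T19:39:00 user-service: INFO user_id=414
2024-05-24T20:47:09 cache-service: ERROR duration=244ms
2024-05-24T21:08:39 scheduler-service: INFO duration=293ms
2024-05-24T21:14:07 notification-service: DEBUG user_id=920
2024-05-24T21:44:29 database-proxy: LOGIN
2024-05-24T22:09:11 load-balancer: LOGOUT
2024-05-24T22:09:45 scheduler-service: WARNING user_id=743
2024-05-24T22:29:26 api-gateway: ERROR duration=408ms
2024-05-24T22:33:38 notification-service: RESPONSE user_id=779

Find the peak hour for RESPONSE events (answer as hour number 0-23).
17

To find the peak hour:

1. Group all RESPONSE events by hour
2. Count events in each hour
3. Find hour with maximum count
4. Peak hour: 17 (with 5 events)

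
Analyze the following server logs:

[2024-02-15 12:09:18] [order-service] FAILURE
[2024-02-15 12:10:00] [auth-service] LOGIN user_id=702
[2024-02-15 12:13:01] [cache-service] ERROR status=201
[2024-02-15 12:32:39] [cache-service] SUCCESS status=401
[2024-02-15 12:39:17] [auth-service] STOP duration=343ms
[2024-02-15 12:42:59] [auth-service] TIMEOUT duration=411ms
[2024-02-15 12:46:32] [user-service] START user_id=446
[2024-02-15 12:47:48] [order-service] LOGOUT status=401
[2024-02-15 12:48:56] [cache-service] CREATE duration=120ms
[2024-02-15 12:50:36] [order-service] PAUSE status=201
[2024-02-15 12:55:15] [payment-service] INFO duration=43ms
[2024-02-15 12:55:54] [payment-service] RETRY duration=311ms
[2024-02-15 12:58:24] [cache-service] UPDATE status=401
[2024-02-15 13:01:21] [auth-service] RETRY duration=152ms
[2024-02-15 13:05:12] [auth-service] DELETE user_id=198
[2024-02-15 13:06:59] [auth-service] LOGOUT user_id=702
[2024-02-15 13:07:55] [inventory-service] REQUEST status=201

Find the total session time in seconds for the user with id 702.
3419

To calculate session duration:

1. Find LOGIN event for user_id=702: 2024-02-15 12:10:00
2. Find LOGOUT event for user_id=702: 2024-02-15 13:06:59
3. Session duration: 2024-02-15 13:06:59 - 2024-02-15 12:10:00 = 3419 seconds (56 minutes)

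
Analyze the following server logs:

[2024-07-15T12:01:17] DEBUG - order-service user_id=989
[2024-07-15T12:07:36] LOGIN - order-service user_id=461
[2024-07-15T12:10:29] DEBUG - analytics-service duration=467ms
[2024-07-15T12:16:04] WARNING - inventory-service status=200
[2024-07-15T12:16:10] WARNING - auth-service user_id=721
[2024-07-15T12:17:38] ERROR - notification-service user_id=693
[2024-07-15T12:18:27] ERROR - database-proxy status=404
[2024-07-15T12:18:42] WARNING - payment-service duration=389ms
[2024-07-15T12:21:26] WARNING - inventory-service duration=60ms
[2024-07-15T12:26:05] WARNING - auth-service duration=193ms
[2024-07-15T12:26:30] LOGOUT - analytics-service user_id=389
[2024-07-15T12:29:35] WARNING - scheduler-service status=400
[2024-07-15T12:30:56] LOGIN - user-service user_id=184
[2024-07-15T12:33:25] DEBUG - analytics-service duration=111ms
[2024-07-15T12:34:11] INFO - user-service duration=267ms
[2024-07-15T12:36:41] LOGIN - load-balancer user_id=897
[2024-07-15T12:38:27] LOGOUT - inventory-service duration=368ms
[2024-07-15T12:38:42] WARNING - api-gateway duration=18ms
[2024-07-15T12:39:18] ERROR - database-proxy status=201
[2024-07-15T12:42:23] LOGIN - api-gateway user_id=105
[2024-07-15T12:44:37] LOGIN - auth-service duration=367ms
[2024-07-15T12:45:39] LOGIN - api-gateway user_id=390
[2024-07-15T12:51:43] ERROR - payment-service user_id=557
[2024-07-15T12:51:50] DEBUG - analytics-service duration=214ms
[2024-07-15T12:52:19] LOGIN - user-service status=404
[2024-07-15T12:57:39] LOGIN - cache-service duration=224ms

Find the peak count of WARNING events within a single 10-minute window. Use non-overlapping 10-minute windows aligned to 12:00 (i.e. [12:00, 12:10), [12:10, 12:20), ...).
3

To find the burst window:

1. Divide the log period into non-overlapping 10-minute windows starting at 12:00
2. Count WARNING events in each window
3. Find the window with maximum count
4. Maximum events in a window: 3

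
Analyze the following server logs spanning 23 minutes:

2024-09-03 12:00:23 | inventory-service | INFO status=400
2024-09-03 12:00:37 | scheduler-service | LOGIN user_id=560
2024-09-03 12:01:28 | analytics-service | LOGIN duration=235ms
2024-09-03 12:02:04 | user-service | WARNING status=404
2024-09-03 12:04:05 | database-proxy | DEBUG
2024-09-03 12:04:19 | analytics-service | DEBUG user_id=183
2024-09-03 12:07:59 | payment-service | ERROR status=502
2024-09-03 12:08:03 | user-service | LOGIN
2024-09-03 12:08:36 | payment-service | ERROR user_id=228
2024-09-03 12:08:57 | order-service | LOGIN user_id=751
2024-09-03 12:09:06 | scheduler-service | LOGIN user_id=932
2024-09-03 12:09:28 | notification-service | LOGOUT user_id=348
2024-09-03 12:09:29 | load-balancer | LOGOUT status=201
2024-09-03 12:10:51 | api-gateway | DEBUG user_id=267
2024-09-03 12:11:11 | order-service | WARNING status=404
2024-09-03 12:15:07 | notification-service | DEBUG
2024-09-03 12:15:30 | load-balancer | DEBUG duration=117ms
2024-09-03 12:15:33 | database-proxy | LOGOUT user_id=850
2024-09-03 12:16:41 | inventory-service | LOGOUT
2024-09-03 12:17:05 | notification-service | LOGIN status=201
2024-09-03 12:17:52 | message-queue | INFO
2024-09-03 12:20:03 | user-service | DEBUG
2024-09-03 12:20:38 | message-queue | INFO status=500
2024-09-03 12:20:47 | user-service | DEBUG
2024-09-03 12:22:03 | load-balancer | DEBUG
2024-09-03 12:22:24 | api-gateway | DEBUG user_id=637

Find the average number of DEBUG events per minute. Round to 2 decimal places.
0.39

To calculate the rate:

1. Count total DEBUG events: 9
2. Total time period: 23 minutes
3. Rate = 9 / 23 = 0.39 events per minute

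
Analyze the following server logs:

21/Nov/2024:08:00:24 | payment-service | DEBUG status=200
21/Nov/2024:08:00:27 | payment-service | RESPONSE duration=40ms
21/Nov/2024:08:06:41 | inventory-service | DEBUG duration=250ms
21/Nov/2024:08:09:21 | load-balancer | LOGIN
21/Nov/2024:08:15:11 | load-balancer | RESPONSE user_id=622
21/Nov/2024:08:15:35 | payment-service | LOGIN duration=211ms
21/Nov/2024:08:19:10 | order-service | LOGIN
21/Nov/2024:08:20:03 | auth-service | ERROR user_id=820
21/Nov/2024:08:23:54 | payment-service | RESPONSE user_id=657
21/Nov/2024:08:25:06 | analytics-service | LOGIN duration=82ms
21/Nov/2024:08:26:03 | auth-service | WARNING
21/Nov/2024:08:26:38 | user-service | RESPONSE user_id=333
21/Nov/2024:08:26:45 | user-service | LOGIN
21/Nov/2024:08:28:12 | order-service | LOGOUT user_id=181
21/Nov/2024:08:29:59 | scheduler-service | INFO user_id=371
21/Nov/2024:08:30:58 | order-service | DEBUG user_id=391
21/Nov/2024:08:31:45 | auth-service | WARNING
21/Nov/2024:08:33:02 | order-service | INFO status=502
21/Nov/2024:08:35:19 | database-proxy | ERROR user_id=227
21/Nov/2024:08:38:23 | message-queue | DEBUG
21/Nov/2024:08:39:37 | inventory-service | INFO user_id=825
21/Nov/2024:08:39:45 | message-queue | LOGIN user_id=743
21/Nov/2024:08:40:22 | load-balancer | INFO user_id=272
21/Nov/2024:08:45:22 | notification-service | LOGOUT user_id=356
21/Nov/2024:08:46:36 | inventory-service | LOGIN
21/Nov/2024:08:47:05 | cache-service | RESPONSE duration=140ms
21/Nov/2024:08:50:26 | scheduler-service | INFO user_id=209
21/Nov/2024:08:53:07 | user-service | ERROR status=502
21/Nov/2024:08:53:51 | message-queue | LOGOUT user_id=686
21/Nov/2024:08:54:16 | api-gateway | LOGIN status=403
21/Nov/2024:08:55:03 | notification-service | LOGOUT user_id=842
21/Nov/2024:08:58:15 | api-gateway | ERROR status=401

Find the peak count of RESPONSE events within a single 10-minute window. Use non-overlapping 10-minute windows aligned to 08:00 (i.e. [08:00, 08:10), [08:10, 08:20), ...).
2

To find the burst window:

1. Divide the log period into non-overlapping 10-minute windows starting at 08:00
2. Count RESPONSE events in each window
3. Find the window with maximum count
4. Maximum events in a window: 2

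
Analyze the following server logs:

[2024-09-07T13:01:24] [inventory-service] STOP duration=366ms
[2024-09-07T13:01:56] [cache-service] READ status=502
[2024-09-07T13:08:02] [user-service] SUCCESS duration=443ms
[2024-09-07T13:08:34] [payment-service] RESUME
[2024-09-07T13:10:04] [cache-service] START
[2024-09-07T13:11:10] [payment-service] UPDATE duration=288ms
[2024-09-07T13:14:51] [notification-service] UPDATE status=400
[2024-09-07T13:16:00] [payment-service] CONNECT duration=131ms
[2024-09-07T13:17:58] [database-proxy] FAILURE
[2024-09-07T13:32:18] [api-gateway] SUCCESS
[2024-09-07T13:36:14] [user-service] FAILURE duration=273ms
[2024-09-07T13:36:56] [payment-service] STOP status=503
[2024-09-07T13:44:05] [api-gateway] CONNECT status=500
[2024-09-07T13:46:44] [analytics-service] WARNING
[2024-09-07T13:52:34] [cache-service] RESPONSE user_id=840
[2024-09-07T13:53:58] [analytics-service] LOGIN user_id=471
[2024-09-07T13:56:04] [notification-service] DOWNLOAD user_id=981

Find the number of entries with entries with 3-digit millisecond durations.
5

To find matching entries:

1. Pattern to match: entries with 3-digit millisecond durations
2. Scan each log entry for the pattern
3. Count matches: 5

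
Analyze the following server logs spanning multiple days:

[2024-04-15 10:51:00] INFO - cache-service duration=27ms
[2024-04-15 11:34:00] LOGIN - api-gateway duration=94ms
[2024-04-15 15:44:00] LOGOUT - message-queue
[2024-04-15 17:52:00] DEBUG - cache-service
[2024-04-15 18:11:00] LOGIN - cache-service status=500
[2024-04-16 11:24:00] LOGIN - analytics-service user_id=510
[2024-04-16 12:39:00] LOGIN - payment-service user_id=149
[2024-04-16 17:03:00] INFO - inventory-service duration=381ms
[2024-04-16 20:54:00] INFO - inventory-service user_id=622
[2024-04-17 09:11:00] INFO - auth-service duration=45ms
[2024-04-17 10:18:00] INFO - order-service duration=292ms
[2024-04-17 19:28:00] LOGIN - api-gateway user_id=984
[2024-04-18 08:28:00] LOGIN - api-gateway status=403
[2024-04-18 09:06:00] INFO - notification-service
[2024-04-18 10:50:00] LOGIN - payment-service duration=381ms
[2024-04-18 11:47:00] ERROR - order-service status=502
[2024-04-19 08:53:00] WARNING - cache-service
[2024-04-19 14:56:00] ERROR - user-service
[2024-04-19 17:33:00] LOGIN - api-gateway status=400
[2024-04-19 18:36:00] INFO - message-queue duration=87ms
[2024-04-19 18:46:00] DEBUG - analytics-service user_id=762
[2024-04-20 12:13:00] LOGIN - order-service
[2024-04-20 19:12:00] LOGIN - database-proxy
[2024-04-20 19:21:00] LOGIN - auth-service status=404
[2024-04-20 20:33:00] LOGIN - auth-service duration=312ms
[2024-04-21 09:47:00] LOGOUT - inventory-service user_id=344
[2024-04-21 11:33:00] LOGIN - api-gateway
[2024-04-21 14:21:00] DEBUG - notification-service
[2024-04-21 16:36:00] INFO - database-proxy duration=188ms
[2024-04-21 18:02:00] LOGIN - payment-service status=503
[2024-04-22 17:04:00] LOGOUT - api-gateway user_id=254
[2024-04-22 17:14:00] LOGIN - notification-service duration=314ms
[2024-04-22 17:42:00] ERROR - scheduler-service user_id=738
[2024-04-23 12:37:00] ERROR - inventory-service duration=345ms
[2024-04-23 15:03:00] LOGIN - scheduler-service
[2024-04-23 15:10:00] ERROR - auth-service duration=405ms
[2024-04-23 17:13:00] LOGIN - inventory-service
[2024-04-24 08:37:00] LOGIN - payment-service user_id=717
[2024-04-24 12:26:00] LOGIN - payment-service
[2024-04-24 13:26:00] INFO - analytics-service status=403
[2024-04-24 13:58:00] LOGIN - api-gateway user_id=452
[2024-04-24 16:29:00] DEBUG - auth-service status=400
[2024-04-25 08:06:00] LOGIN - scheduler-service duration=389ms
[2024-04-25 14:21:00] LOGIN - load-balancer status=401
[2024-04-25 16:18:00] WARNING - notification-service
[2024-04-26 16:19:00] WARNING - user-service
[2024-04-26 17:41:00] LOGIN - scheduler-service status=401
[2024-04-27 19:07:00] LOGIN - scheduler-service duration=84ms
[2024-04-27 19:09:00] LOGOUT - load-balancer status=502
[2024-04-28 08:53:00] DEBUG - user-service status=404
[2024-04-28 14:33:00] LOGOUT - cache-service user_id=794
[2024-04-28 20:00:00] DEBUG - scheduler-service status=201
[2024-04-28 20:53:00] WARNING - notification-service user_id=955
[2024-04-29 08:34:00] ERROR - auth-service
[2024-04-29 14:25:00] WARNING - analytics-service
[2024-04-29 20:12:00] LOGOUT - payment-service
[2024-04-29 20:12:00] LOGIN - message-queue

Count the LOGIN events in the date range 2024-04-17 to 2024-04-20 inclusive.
8

To filter by date range:

1. Date range: 2024-04-17 through 2024-04-20, both dates inclusive
2. Filter for LOGIN events whose date falls in this range
3. Count matching events: 8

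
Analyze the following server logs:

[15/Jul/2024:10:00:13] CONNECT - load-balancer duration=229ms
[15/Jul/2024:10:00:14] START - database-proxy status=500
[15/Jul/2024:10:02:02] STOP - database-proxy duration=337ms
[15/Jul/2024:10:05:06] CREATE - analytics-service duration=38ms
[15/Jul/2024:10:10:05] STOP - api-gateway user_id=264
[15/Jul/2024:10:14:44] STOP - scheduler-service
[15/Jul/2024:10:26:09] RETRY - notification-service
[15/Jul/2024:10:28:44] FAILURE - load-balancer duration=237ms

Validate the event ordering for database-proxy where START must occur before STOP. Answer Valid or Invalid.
Valid

To validate ordering:

1. Required order: START → STOP
2. Rule: START must occur before STOP
3. Check actual order of events for database-proxy
4. Result: Valid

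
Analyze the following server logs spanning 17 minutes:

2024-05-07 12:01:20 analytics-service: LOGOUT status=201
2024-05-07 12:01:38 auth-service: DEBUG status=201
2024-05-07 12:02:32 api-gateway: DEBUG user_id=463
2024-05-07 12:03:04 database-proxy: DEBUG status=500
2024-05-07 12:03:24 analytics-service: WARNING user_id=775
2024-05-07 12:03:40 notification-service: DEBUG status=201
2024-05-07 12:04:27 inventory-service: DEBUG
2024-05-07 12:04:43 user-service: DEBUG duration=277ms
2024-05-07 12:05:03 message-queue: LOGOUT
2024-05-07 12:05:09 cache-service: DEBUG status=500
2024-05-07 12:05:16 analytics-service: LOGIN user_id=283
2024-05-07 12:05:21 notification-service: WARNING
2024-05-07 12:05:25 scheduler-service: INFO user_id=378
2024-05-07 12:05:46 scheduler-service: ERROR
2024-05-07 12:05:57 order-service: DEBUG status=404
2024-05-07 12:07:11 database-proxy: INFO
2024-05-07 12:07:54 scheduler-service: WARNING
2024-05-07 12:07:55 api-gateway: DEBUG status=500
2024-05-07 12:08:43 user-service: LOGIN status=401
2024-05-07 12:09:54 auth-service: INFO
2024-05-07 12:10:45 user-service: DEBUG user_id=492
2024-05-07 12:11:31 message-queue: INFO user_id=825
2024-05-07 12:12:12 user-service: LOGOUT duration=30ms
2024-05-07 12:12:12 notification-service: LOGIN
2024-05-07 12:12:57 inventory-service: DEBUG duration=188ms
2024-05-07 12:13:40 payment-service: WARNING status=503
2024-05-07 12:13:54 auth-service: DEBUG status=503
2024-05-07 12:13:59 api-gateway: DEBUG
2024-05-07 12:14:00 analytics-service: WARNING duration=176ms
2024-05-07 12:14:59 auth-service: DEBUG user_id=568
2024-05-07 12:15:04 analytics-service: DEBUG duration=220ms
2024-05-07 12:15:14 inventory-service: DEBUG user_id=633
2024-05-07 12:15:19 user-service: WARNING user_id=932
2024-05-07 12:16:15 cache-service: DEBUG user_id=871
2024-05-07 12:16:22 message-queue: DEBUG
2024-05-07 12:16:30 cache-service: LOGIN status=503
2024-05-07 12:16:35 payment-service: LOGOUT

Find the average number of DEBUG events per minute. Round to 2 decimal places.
1.06

To calculate the rate:

1. Count total DEBUG events: 18
2. Total time period: 17 minutes
3. Rate = 18 / 17 = 1.06 events per minute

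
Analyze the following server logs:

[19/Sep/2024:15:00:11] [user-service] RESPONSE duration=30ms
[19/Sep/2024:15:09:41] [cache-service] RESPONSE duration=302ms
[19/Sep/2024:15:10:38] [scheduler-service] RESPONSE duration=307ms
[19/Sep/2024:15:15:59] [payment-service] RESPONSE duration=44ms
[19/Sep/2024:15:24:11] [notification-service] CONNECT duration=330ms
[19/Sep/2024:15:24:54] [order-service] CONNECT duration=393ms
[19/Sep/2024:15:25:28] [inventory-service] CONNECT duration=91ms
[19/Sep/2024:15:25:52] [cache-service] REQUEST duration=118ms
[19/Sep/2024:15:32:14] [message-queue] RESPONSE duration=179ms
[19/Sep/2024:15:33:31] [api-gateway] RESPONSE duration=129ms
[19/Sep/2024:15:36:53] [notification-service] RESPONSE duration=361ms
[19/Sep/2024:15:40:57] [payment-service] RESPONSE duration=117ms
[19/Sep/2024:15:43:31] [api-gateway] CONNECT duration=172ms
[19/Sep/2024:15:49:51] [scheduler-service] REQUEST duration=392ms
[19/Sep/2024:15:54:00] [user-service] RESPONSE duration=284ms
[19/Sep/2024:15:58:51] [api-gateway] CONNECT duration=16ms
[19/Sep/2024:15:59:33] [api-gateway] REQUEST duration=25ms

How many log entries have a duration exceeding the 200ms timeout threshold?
7

To count timeouts:

1. Threshold: 200ms
2. Extract duration from each log entry
3. Count entries where duration > 200
4. Timeout count: 7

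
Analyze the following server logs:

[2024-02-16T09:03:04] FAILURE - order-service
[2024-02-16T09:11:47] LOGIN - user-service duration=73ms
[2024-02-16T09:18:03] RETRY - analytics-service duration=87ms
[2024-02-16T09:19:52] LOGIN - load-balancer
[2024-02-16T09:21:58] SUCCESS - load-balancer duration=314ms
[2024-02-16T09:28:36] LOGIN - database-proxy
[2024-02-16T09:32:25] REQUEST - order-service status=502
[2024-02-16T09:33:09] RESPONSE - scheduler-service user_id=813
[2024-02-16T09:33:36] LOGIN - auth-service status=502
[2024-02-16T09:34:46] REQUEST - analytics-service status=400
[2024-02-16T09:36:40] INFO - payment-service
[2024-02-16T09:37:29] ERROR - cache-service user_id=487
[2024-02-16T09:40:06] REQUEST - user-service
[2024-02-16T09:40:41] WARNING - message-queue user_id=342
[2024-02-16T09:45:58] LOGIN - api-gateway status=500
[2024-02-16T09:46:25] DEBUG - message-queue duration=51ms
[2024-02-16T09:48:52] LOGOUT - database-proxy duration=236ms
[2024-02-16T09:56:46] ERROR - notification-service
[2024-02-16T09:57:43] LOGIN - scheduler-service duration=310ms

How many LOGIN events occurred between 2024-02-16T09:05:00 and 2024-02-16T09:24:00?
2

To count events in the time window:

1. Window boundaries: 2024-02-16T09:05:00 to 2024-02-16T09:24:00
2. Filter for LOGIN events within this window
3. Count matching events: 2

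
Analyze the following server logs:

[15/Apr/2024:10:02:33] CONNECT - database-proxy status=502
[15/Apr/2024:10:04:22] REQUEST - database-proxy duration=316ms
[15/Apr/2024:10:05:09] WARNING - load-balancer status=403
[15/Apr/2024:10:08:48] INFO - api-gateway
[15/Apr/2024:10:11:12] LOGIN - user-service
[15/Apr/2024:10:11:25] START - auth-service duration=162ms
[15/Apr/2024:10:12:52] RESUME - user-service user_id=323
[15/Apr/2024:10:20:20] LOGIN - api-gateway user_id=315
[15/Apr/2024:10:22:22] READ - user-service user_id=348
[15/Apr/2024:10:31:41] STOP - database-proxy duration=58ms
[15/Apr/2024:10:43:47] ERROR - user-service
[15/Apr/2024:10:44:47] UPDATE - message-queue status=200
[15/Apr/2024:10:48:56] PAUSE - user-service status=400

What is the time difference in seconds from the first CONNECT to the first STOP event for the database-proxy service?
1748

To find the time between events:

1. Locate the first CONNECT event for database-proxy: 15/Apr/2024:10:02:33
2. Locate the first STOP event for database-proxy: 15/Apr/2024:10:31:41
3. Calculate the difference: 15/Apr/2024:10:31:41 - 15/Apr/2024:10:02:33 = 1748 seconds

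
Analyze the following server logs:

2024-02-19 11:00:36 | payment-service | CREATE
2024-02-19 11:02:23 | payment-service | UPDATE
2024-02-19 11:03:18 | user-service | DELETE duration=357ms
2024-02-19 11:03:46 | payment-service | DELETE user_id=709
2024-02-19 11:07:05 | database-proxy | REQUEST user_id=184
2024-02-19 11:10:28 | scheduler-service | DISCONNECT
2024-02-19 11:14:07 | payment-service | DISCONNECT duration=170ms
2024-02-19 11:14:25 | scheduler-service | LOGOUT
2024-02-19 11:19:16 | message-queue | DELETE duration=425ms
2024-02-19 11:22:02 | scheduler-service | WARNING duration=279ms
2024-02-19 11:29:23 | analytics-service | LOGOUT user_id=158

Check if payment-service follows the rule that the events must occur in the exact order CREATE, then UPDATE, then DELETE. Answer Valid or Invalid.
Valid

To validate ordering:

1. Required order: CREATE → UPDATE → DELETE
2. Rule: the events must occur in the exact order CREATE, then UPDATE, then DELETE
3. Check actual order of events for payment-service
4. Result: Valid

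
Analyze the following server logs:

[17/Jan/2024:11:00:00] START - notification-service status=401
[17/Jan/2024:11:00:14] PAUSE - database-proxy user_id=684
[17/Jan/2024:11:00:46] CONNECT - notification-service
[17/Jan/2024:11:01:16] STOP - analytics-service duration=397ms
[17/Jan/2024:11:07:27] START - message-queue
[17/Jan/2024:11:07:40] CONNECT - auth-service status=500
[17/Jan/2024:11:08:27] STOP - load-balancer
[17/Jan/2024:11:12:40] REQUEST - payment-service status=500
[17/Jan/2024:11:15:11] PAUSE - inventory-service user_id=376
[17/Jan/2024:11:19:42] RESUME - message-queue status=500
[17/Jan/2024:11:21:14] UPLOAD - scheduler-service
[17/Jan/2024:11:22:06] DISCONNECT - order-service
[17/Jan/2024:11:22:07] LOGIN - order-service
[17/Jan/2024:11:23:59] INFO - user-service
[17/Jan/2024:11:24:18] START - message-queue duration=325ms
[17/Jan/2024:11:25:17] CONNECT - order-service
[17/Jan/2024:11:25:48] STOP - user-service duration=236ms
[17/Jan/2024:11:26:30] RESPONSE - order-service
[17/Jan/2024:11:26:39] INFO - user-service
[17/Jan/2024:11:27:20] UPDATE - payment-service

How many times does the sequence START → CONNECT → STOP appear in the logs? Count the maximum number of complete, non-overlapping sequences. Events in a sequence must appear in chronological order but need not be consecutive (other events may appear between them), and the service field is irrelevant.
3

To count sequences:

1. Look for pattern: START → CONNECT → STOP
2. Greedily scan the log in chronological order, matching each sequence element in turn (ignoring service)
3. Each time the full pattern completes, increment the count and restart matching from the next event
4. Complete non-overlapping sequences found: 3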